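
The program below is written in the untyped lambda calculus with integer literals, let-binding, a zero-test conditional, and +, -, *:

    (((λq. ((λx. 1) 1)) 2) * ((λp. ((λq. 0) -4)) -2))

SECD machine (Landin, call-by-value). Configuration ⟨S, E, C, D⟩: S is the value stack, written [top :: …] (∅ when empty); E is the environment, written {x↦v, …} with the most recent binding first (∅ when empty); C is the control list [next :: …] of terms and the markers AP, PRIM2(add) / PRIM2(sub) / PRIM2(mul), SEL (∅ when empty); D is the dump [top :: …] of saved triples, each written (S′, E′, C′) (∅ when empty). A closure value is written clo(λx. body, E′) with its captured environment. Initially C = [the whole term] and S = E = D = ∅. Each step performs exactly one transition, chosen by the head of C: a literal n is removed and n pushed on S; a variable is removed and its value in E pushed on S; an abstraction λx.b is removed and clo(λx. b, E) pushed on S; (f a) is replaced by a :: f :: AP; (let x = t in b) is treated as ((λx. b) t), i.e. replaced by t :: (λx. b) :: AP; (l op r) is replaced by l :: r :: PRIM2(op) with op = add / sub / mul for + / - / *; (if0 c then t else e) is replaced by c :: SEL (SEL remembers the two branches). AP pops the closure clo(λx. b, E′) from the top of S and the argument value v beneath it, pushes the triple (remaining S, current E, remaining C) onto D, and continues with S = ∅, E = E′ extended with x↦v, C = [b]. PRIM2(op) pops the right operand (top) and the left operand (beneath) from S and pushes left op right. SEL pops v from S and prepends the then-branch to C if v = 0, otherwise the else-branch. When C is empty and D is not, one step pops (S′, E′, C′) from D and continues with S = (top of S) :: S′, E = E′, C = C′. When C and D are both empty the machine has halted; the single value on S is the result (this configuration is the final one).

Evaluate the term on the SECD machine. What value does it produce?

Answer: 0

Machine steps:
step 0: <S=∅, E=∅, C=[(((λq. ((λx. 1) 1)) 2) * ((λp. ((λq. 0) -4)) -2))], D=∅>
step 1: <S=∅, E=∅, C=[((λq. ((λx. 1) 1)) 2) :: ((λp. ((λq. 0) -4)) -2) :: PRIM2(mul)], D=∅>
step 2: <S=∅, E=∅, C=[2 :: (λq. ((λx. 1) 1)) :: AP :: ((λp. ((λq. 0) -4)) -2) :: PRIM2(mul)], D=∅>
step 3: <S=[2], E=∅, C=[(λq. ((λx. 1) 1)) :: AP :: ((λp. ((λq. 0) -4)) -2) :: PRIM2(mul)], D=∅>
step 4: <S=[clo(λq. ((λx. 1) 1), ∅) :: 2], E=∅, C=[AP :: ((λp. ((λq. 0) -4)) -2) :: PRIM2(mul)], D=∅>
step 5: <S=∅, E={q↦2}, C=[((λx. 1) 1)], D=[(∅, ∅, [((λp. ((λq. 0) -4)) -2) :: PRIM2(mul)])]>
step 6: <S=∅, E={q↦2}, C=[1 :: (λx. 1) :: AP], D=[(∅, ∅, [((λp. ((λq. 0) -4)) -2) :: PRIM2(mul)])]>
step 7: <S=[1], E={q↦2}, C=[(λx. 1) :: AP], D=[(∅, ∅, [((λp. ((λq. 0) -4)) -2) :: PRIM2(mul)])]>
step 8: <S=[clo(λx. 1, {q↦2}) :: 1], E={q↦2}, C=[AP], D=[(∅, ∅, [((λp. ((λq. 0) -4)) -2) :: PRIM2(mul)])]>
step 9: <S=∅, E={x↦1, q↦2}, C=[1], D=[(∅, {q↦2}, ∅) :: (∅, ∅, [((λp. ((λq. 0) -4)) -2) :: PRIM2(mul)])]>
step 10: <S=[1], E={x↦1, q↦2}, C=∅, D=[(∅, {q↦2}, ∅) :: (∅, ∅, [((λp. ((λq. 0) -4)) -2) :: PRIM2(mul)])]>
step 11: <S=[1], E={q↦2}, C=∅, D=[(∅, ∅, [((λp. ((λq. 0) -4)) -2) :: PRIM2(mul)])]>
step 12: <S=[1], E=∅, C=[((λp. ((λq. 0) -4)) -2) :: PRIM2(mul)], D=∅>
step 13: <S=[1], E=∅, C=[-2 :: (λp. ((λq. 0) -4)) :: AP :: PRIM2(mul)], D=∅>
step 14: <S=[-2 :: 1], E=∅, C=[(λp. ((λq. 0) -4)) :: AP :: PRIM2(mul)], D=∅>
step 15: <S=[clo(λp. ((λq. 0) -4), ∅) :: -2 :: 1], E=∅, C=[AP :: PRIM2(mul)], D=∅>
step 16: <S=∅, E={p↦-2}, C=[((λq. 0) -4)], D=[([1], ∅, [PRIM2(mul)])]>
step 17: <S=∅, E={p↦-2}, C=[-4 :: (λq. 0) :: AP], D=[([1], ∅, [PRIM2(mul)])]>
step 18: <S=[-4], E={p↦-2}, C=[(λq. 0) :: AP], D=[([1], ∅, [PRIM2(mul)])]>
step 19: <S=[clo(λq. 0, {p↦-2}) :: -4], E={p↦-2}, C=[AP], D=[([1], ∅, [PRIM2(mul)])]>
step 20: <S=∅, E={q↦-4, p↦-2}, C=[0], D=[(∅, {p↦-2}, ∅) :: ([1], ∅, [PRIM2(mul)])]>
step 21: <S=[0], E={q↦-4, p↦-2}, C=∅, D=[(∅, {p↦-2}, ∅) :: ([1], ∅, [PRIM2(mul)])]>
step 22: <S=[0], E={p↦-2}, C=∅, D=[([1], ∅, [PRIM2(mul)])]>
step 23: <S=[0 :: 1], E=∅, C=[PRIM2(mul)], D=∅>
step 24: <S=[0], E=∅, C=∅, D=∅>
→ final value 0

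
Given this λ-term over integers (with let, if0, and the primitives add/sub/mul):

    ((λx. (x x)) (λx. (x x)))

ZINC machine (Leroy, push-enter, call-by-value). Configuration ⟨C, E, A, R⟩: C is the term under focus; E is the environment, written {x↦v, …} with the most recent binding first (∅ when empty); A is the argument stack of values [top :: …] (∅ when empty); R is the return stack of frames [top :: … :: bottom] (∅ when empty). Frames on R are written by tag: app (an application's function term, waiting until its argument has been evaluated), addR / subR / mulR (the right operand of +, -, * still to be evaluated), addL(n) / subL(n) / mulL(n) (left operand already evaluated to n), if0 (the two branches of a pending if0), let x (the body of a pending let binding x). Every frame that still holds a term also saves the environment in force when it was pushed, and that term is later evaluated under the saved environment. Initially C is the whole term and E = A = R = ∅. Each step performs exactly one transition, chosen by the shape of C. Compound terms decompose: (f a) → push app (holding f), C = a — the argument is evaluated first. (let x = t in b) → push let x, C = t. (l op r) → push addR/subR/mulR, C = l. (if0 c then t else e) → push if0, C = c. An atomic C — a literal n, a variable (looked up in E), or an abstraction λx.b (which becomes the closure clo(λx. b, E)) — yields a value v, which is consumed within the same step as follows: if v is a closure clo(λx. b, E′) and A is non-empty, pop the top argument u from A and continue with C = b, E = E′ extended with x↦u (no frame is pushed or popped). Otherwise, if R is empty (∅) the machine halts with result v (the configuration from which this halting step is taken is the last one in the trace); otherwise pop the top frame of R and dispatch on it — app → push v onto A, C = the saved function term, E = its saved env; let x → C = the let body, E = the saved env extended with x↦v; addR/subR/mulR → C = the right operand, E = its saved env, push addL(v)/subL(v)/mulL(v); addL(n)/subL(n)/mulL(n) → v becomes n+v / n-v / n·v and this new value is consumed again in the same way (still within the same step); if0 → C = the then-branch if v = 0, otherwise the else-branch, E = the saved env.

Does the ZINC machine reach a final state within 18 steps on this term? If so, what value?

0. [C=((λx. (x x)) (λx. (x x))) | E=∅ | A=∅ | R=∅]
1. [C=(λx. (x x)) | E=∅ | A=∅ | R=[app]]
2. [C=(λx. (x x)) | E=∅ | A=[clo(λx. (x x), ∅)] | R=∅]
3. [C=(x x) | E={x↦clo(λx. (x x), ∅)} | A=∅ | R=∅]
4. [C=x | E={x↦clo(λx. (x x), ∅)} | A=∅ | R=[app]]
5. [C=x | E={x↦clo(λx. (x x), ∅)} | A=[clo(λx. (x x), ∅)] | R=∅]
… configuration repeats with period 3 (steps 3–5 recur indefinitely) …

Answer: DIVERGES (no final state within 18 steps)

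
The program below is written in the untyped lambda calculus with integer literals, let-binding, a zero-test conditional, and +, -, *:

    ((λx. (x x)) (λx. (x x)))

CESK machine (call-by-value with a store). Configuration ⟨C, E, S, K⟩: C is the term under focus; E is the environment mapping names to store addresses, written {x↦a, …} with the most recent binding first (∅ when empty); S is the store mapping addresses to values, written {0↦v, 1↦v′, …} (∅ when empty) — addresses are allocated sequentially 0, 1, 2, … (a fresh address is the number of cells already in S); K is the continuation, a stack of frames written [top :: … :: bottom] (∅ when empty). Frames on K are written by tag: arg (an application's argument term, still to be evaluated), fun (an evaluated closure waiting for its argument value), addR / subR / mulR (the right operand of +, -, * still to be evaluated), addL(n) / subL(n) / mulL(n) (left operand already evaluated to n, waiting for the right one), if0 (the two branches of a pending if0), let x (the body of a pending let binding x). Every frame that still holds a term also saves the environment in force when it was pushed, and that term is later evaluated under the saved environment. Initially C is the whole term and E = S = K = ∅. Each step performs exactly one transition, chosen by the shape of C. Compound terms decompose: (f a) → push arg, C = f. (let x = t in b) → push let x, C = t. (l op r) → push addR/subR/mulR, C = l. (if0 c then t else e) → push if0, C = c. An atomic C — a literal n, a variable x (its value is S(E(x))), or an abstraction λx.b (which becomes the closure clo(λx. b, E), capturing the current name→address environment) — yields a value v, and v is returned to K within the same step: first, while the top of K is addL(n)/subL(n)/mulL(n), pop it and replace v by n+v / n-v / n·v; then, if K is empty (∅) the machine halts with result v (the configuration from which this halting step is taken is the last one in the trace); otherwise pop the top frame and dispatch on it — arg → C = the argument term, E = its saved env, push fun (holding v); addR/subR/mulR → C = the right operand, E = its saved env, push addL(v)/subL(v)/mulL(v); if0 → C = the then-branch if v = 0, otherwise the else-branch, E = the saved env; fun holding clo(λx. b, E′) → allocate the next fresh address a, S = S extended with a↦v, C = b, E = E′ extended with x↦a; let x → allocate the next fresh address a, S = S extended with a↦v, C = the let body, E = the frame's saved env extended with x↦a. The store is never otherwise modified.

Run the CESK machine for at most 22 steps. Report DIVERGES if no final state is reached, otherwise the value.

0. ⟨C=((λx. (x x)) (λx. (x x))); E=∅; S=∅; K=∅⟩
1. ⟨C=(λx. (x x)); E=∅; S=∅; K=[arg]⟩
2. ⟨C=(λx. (x x)); E=∅; S=∅; K=[fun]⟩
3. ⟨C=(x x); E={x↦0}; S={0↦clo(λx. (x x), ∅)}; K=∅⟩
4. ⟨C=x; E={x↦0}; S={0↦clo(λx. (x x), ∅)}; K=[arg]⟩
5. ⟨C=x; E={x↦0}; S={0↦clo(λx. (x x), ∅)}; K=[fun]⟩
6. ⟨C=(x x); E={x↦1}; S={0↦clo(λx. (x x), ∅), 1↦clo(λx. (x x), ∅)}; K=∅⟩
7. ⟨C=x; E={x↦1}; S={0↦clo(λx. (x x), ∅), 1↦clo(λx. (x x), ∅)}; K=[arg]⟩
8. ⟨C=x; E={x↦1}; S={0↦clo(λx. (x x), ∅), 1↦clo(λx. (x x), ∅)}; K=[fun]⟩
9. ⟨C=(x x); E={x↦2}; S={0↦clo(λx. (x x), ∅), 1↦clo(λx. (x x), ∅), 2↦clo(λx. (x x), ∅)}; K=∅⟩
10. ⟨C=x; E={x↦2}; S={0↦clo(λx. (x x), ∅), 1↦clo(λx. (x x), ∅), 2↦clo(λx. (x x), ∅)}; K=[arg]⟩
11. ⟨C=x; E={x↦2}; S={0↦clo(λx. (x x), ∅), 1↦clo(λx. (x x), ∅), 2↦clo(λx. (x x), ∅)}; K=[fun]⟩
12. ⟨C=(x x); E={x↦3}; S={0↦clo(λx. (x x), ∅), 1↦clo(λx. (x x), ∅), 2↦clo(λx. (x x), ∅), 3↦clo(λx. (x x), ∅)}; K=∅⟩
13. ⟨C=x; E={x↦3}; S={0↦clo(λx. (x x), ∅), 1↦clo(λx. (x x), ∅), 2↦clo(λx. (x x), ∅), 3↦clo(λx. (x x), ∅)}; K=[arg]⟩
14. ⟨C=x; E={x↦3}; S={0↦clo(λx. (x x), ∅), 1↦clo(λx. (x x), ∅), 2↦clo(λx. (x x), ∅), 3↦clo(λx. (x x), ∅)}; K=[fun]⟩
15. ⟨C=(x x); E={x↦4}; S={0↦clo(λx. (x x), ∅), 1↦clo(λx. (x x), ∅), 2↦clo(λx. (x x), ∅), 3↦clo(λx. (x x), ∅), 4↦clo(λx. (x x), ∅)}; K=∅⟩
16. ⟨C=x; E={x↦4}; S={0↦clo(λx. (x x), ∅), 1↦clo(λx. (x x), ∅), 2↦clo(λx. (x x), ∅), 3↦clo(λx. (x x), ∅), 4↦clo(λx. (x x), ∅)}; K=[arg]⟩
17. ⟨C=x; E={x↦4}; S={0↦clo(λx. (x x), ∅), 1↦clo(λx. (x x), ∅), 2↦clo(λx. (x x), ∅), 3↦clo(λx. (x x), ∅), 4↦clo(λx. (x x), ∅)}; K=[fun]⟩
18. ⟨C=(x x); E={x↦5}; S={0↦clo(λx. (x x), ∅), 1↦clo(λx. (x x), ∅), 2↦clo(λx. (x x), ∅), 3↦clo(λx. (x x), ∅), 4↦clo(λx. (x x), ∅), 5↦clo(λx. (x x), ∅)}; K=∅⟩
19. ⟨C=x; E={x↦5}; S={0↦clo(λx. (x x), ∅), 1↦clo(λx. (x x), ∅), 2↦clo(λx. (x x), ∅), 3↦clo(λx. (x x), ∅), 4↦clo(λx. (x x), ∅), 5↦clo(λx. (x x), ∅)}; K=[arg]⟩
20. ⟨C=x; E={x↦5}; S={0↦clo(λx. (x x), ∅), 1↦clo(λx. (x x), ∅), 2↦clo(λx. (x x), ∅), 3↦clo(λx. (x x), ∅), 4↦clo(λx. (x x), ∅), 5↦clo(λx. (x x), ∅)}; K=[fun]⟩
21. ⟨C=(x x); E={x↦6}; S={0↦clo(λx. (x x), ∅), 1↦clo(λx. (x x), ∅), 2↦clo(λx. (x x), ∅), 3↦clo(λx. (x x), ∅), 4↦clo(λx. (x x), ∅), 5↦clo(λx. (x x), ∅), 6↦clo(λx. (x x), ∅)}; K=∅⟩
22. ⟨C=x; E={x↦6}; S={0↦clo(λx. (x x), ∅), 1↦clo(λx. (x x), ∅), 2↦clo(λx. (x x), ∅), 3↦clo(λx. (x x), ∅), 4↦clo(λx. (x x), ∅), 5↦clo(λx. (x x), ∅), 6↦clo(λx. (x x), ∅)}; K=[arg]⟩
→ 22 transitions taken and the configuration is still not final: no result within 22 steps

Answer: DIVERGES (no final state within 22 steps)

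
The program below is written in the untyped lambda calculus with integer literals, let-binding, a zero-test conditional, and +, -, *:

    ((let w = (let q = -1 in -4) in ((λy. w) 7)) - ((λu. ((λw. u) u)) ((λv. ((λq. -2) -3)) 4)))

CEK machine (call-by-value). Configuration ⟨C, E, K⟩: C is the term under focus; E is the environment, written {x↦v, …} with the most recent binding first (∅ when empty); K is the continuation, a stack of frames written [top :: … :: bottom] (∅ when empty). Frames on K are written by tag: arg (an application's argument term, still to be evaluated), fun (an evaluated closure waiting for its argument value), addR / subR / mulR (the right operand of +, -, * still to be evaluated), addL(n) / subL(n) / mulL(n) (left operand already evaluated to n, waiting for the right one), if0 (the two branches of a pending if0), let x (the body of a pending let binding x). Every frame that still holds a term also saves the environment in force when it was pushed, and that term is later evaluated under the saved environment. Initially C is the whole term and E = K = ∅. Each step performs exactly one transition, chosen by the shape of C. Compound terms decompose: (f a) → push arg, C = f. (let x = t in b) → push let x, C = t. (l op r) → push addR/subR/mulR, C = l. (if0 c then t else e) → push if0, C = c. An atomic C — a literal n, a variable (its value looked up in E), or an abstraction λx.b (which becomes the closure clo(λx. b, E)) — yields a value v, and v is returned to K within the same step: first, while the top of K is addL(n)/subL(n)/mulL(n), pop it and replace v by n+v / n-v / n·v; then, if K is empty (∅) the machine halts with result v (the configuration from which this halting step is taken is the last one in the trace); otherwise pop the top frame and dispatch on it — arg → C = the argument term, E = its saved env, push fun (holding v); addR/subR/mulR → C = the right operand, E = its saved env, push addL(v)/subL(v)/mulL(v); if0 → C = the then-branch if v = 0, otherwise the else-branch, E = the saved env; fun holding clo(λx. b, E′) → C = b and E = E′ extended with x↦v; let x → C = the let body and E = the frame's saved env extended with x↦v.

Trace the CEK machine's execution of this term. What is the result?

[0] <C=((let w = (let q = -1 in -4) in ((λy. w) 7)) - ((λu. ((λw. u) u)) ((λv. ((λq. -2) -3)) 4))), E=∅, K=∅>
[1] <C=(let w = (let q = -1 in -4) in ((λy. w) 7)), E=∅, K=[subR]>
[2] <C=(let q = -1 in -4), E=∅, K=[let w :: subR]>
[3] <C=-1, E=∅, K=[let q :: let w :: subR]>
[4] <C=-4, E={q↦-1}, K=[let w :: subR]>
[5] <C=((λy. w) 7), E={w↦-4}, K=[subR]>
[6] <C=(λy. w), E={w↦-4}, K=[arg :: subR]>
[7] <C=7, E={w↦-4}, K=[fun :: subR]>
[8] <C=w, E={y↦7, w↦-4}, K=[subR]>
[9] <C=((λu. ((λw. u) u)) ((λv. ((λq. -2) -3)) 4)), E=∅, K=[subL(-4)]>
[10] <C=(λu. ((λw. u) u)), E=∅, K=[arg :: subL(-4)]>
[11] <C=((λv. ((λq. -2) -3)) 4), E=∅, K=[fun :: subL(-4)]>
[12] <C=(λv. ((λq. -2) -3)), E=∅, K=[arg :: fun :: subL(-4)]>
[13] <C=4, E=∅, K=[fun :: fun :: subL(-4)]>
[14] <C=((λq. -2) -3), E={v↦4}, K=[fun :: subL(-4)]>
[15] <C=(λq. -2), E={v↦4}, K=[arg :: fun :: subL(-4)]>
[16] <C=-3, E={v↦4}, K=[fun :: fun :: subL(-4)]>
[17] <C=-2, E={q↦-3, v↦4}, K=[fun :: subL(-4)]>
[18] <C=((λw. u) u), E={u↦-2}, K=[subL(-4)]>
[19] <C=(λw. u), E={u↦-2}, K=[arg :: subL(-4)]>
[20] <C=u, E={u↦-2}, K=[fun :: subL(-4)]>
[21] <C=u, E={w↦-2, u↦-2}, K=[subL(-4)]>
→ final value -2

Answer: -2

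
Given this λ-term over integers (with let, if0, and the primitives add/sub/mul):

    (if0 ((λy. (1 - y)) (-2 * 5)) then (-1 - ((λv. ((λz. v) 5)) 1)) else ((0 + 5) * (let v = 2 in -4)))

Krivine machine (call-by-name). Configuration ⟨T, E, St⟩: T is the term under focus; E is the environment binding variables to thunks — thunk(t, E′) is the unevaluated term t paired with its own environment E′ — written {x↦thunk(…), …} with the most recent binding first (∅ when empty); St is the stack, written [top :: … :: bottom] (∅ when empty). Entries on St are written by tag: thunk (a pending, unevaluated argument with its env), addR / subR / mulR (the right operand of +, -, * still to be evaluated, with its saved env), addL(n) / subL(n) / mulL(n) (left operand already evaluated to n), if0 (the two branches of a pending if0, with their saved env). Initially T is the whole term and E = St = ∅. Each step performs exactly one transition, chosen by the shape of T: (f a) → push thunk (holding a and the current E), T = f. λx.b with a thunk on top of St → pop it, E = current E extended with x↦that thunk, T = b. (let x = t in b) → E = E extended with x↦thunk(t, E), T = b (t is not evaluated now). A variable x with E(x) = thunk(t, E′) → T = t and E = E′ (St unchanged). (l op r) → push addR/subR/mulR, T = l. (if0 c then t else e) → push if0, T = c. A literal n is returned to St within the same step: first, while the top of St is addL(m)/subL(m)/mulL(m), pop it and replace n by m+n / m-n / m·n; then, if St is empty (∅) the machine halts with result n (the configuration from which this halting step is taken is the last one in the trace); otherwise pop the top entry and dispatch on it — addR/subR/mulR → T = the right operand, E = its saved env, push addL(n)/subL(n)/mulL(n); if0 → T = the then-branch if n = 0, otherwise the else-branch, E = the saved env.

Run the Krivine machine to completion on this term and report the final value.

Answer: -20

Machine steps:
0. <T=(if0 ((λy. (1 - y)) (-2 * 5)) then (-1 - ((λv. ((λz. v) 5)) 1)) else ((0 + 5) * (let v = 2 in -4))), E=∅, St=∅>
1. <T=((λy. (1 - y)) (-2 * 5)), E=∅, St=[if0]>
2. <T=(λy. (1 - y)), E=∅, St=[thunk :: if0]>
3. <T=(1 - y), E={y↦thunk((-2 * 5), ∅)}, St=[if0]>
4. <T=1, E={y↦thunk((-2 * 5), ∅)}, St=[subR :: if0]>
5. <T=y, E={y↦thunk((-2 * 5), ∅)}, St=[subL(1) :: if0]>
6. <T=(-2 * 5), E=∅, St=[subL(1) :: if0]>
7. <T=-2, E=∅, St=[mulR :: subL(1) :: if0]>
8. <T=5, E=∅, St=[mulL(-2) :: subL(1) :: if0]>
9. <T=((0 + 5) * (let v = 2 in -4)), E=∅, St=∅>
10. <T=(0 + 5), E=∅, St=[mulR]>
11. <T=0, E=∅, St=[addR :: mulR]>
12. <T=5, E=∅, St=[addL(0) :: mulR]>
13. <T=(let v = 2 in -4), E=∅, St=[mulL(5)]>
14. <T=-4, E={v↦thunk(2, ∅)}, St=[mulL(5)]>
→ final value -20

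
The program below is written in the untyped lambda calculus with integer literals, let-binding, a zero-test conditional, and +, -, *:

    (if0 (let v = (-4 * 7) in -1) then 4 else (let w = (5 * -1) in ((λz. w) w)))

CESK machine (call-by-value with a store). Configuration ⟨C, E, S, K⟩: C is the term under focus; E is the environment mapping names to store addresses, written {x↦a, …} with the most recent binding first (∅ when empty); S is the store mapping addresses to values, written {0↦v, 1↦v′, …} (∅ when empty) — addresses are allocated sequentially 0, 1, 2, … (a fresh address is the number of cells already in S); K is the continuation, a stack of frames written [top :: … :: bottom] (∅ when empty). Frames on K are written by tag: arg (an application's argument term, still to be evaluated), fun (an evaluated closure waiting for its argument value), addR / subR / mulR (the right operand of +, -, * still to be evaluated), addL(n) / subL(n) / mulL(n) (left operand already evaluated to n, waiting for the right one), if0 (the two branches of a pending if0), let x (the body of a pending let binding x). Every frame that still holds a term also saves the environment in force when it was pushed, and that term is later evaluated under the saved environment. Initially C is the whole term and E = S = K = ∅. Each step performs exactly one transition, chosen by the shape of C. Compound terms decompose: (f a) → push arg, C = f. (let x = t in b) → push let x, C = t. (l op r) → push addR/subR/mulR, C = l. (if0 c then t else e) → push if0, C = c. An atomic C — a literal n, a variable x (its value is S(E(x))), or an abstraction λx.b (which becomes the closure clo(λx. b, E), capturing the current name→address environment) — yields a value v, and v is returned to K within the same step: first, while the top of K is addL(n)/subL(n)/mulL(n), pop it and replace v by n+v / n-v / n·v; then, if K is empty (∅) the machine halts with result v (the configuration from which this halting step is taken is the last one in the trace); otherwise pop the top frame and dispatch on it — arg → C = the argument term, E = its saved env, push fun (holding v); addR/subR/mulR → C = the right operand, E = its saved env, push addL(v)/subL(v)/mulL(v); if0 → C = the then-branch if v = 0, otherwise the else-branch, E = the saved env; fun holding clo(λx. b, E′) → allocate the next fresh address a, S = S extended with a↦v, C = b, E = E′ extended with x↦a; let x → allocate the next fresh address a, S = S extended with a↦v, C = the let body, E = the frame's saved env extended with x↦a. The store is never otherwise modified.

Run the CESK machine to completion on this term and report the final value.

step 0: <C=(if0 (let v = (-4 * 7) in -1) then 4 else (let w = (5 * -1) in ((λz. w) w))), E=∅, S=∅, K=∅>
step 1: <C=(let v = (-4 * 7) in -1), E=∅, S=∅, K=[if0]>
step 2: <C=(-4 * 7), E=∅, S=∅, K=[let v :: if0]>
step 3: <C=-4, E=∅, S=∅, K=[mulR :: let v :: if0]>
step 4: <C=7, E=∅, S=∅, K=[mulL(-4) :: let v :: if0]>
step 5: <C=-1, E={v↦0}, S={0↦-28}, K=[if0]>
step 6: <C=(let w = (5 * -1) in ((λz. w) w)), E=∅, S={0↦-28}, K=∅>
step 7: <C=(5 * -1), E=∅, S={0↦-28}, K=[let w]>
step 8: <C=5, E=∅, S={0↦-28}, K=[mulR :: let w]>
step 9: <C=-1, E=∅, S={0↦-28}, K=[mulL(5) :: let w]>
step 10: <C=((λz. w) w), E={w↦1}, S={0↦-28, 1↦-5}, K=∅>
step 11: <C=(λz. w), E={w↦1}, S={0↦-28, 1↦-5}, K=[arg]>
step 12: <C=w, E={w↦1}, S={0↦-28, 1↦-5}, K=[fun]>
step 13: <C=w, E={z↦2, w↦1}, S={0↦-28, 1↦-5, 2↦-5}, K=∅>
→ final value -5

Answer: -5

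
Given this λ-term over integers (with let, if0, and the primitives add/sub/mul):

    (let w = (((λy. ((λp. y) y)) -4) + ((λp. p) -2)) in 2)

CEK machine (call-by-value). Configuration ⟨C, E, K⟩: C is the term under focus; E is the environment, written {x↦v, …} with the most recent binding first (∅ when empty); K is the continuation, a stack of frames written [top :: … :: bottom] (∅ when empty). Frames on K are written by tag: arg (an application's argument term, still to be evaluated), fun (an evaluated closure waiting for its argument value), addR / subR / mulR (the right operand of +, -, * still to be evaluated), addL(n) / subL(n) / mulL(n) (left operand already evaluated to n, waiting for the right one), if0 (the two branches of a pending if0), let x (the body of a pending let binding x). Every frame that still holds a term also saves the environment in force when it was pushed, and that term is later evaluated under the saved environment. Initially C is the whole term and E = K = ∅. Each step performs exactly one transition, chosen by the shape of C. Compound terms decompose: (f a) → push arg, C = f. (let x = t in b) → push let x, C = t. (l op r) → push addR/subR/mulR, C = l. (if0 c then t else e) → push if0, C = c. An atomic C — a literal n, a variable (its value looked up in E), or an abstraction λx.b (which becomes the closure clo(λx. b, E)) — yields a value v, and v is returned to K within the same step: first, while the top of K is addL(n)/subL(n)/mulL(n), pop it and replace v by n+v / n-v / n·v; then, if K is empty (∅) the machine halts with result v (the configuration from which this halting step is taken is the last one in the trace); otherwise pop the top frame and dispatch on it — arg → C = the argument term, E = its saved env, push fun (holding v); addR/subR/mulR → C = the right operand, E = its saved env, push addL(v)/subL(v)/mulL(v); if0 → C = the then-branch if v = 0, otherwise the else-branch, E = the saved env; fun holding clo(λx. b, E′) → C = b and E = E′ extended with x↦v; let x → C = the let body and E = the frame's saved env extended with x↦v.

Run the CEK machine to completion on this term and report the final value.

[0] ⟨C=(let w = (((λy. ((λp. y) y)) -4) + ((λp. p) -2)) in 2); E=∅; K=∅⟩
[1] ⟨C=(((λy. ((λp. y) y)) -4) + ((λp. p) -2)); E=∅; K=[let w]⟩
[2] ⟨C=((λy. ((λp. y) y)) -4); E=∅; K=[addR :: let w]⟩
[3] ⟨C=(λy. ((λp. y) y)); E=∅; K=[arg :: addR :: let w]⟩
[4] ⟨C=-4; E=∅; K=[fun :: addR :: let w]⟩
[5] ⟨C=((λp. y) y); E={y↦-4}; K=[addR :: let w]⟩
[6] ⟨C=(λp. y); E={y↦-4}; K=[arg :: addR :: let w]⟩
[7] ⟨C=y; E={y↦-4}; K=[fun :: addR :: let w]⟩
[8] ⟨C=y; E={p↦-4, y↦-4}; K=[addR :: let w]⟩
[9] ⟨C=((λp. p) -2); E=∅; K=[addL(-4) :: let w]⟩
[10] ⟨C=(λp. p); E=∅; K=[arg :: addL(-4) :: let w]⟩
[11] ⟨C=-2; E=∅; K=[fun :: addL(-4) :: let w]⟩
[12] ⟨C=p; E={p↦-2}; K=[addL(-4) :: let w]⟩
[13] ⟨C=2; E={w↦-6}; K=∅⟩
→ final value 2

Answer: 2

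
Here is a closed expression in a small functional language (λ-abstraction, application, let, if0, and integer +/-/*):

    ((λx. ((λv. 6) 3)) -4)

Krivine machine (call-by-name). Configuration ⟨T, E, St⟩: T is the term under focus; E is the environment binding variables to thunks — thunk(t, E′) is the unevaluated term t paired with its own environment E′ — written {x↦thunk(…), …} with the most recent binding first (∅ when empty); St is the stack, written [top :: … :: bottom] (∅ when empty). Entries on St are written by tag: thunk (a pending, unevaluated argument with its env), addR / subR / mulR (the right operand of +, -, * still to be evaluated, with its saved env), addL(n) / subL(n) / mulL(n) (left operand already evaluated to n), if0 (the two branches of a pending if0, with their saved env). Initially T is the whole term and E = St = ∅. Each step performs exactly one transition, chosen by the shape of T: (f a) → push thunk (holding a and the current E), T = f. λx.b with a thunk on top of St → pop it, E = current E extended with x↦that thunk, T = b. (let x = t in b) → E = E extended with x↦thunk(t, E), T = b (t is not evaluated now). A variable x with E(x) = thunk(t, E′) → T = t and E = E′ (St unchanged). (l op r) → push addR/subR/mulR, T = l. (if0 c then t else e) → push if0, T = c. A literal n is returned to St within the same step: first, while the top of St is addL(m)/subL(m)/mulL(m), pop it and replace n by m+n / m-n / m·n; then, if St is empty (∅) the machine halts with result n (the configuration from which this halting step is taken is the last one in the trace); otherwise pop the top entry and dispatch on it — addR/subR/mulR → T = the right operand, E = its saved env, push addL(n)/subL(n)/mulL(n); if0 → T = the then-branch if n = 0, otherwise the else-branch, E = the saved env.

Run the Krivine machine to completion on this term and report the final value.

Answer: 6

Machine steps:
t=0: <T=((λx. ((λv. 6) 3)) -4), E=∅, St=∅>
t=1: <T=(λx. ((λv. 6) 3)), E=∅, St=[thunk]>
t=2: <T=((λv. 6) 3), E={x↦thunk(-4, ∅)}, St=∅>
t=3: <T=(λv. 6), E={x↦thunk(-4, ∅)}, St=[thunk]>
t=4: <T=6, E={v↦thunk(3, {x↦thunk(-4, ∅)}), x↦thunk(-4, ∅)}, St=∅>
→ final value 6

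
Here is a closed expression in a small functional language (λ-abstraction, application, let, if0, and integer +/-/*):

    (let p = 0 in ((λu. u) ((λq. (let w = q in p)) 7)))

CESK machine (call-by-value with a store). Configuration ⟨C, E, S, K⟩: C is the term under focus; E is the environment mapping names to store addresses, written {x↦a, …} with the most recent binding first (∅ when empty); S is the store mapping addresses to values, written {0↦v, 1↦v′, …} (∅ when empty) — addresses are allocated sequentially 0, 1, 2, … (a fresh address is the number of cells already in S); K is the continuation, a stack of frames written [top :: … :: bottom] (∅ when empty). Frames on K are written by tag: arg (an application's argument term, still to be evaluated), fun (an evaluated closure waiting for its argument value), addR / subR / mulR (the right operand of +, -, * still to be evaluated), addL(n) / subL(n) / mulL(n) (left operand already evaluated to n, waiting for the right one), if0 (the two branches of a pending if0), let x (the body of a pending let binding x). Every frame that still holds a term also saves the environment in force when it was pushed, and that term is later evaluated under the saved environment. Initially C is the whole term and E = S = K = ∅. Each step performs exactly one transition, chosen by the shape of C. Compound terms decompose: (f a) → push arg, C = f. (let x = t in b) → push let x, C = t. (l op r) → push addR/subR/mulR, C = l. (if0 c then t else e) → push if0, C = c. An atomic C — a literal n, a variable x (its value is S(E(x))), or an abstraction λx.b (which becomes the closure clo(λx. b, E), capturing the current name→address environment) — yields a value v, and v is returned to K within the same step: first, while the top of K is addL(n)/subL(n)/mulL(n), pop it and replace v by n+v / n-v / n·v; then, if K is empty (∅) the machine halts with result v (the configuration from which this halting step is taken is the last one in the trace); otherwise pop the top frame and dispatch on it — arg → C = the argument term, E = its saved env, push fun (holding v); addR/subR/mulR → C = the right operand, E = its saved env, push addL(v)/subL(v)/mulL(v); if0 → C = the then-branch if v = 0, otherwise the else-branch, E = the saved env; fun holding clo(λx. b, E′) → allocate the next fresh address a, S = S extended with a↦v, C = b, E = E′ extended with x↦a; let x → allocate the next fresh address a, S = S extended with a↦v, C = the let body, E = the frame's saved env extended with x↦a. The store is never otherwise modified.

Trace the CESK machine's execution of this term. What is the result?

Answer: 0

Derivation:
t=0: <C=(let p = 0 in ((λu. u) ((λq. (let w = q in p)) 7))), E=∅, S=∅, K=∅>
t=1: <C=0, E=∅, S=∅, K=[let p]>
t=2: <C=((λu. u) ((λq. (let w = q in p)) 7)), E={p↦0}, S={0↦0}, K=∅>
t=3: <C=(λu. u), E={p↦0}, S={0↦0}, K=[arg]>
t=4: <C=((λq. (let w = q in p)) 7), E={p↦0}, S={0↦0}, K=[fun]>
t=5: <C=(λq. (let w = q in p)), E={p↦0}, S={0↦0}, K=[arg :: fun]>
t=6: <C=7, E={p↦0}, S={0↦0}, K=[fun :: fun]>
t=7: <C=(let w = q in p), E={q↦1, p↦0}, S={0↦0, 1↦7}, K=[fun]>
t=8: <C=q, E={q↦1, p↦0}, S={0↦0, 1↦7}, K=[let w :: fun]>
t=9: <C=p, E={w↦2, q↦1, p↦0}, S={0↦0, 1↦7, 2↦7}, K=[fun]>
t=10: <C=u, E={u↦3, p↦0}, S={0↦0, 1↦7, 2↦7, 3↦0}, K=∅>
→ final value 0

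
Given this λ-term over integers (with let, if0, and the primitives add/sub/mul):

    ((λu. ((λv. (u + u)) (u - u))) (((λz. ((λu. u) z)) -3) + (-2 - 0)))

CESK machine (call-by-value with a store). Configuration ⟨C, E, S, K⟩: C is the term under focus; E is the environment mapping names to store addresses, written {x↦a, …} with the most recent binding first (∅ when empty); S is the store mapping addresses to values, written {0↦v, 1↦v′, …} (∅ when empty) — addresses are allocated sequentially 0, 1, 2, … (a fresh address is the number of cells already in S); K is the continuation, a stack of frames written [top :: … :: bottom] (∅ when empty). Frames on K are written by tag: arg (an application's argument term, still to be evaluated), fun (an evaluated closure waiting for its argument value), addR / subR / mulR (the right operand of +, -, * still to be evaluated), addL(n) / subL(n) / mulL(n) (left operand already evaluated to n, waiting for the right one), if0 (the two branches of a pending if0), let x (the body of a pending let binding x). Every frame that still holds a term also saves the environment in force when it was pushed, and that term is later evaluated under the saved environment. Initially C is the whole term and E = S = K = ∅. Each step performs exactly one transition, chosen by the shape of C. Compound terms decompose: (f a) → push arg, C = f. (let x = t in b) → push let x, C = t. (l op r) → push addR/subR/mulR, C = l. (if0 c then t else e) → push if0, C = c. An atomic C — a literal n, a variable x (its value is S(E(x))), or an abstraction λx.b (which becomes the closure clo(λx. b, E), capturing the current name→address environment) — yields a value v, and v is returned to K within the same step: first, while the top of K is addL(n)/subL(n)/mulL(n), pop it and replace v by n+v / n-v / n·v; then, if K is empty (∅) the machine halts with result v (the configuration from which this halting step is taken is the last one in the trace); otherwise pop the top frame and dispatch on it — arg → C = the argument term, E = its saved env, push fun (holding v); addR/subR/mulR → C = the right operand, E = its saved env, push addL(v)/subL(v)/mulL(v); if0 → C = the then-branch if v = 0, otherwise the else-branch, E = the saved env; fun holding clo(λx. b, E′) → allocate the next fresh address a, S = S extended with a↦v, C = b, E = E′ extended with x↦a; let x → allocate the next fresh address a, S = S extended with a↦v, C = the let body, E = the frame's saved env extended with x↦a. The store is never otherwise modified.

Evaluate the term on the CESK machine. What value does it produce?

step 0: ⟨C=((λu. ((λv. (u + u)) (u - u))) (((λz. ((λu. u) z)) -3) + (-2 - 0))); E=∅; S=∅; K=∅⟩
step 1: ⟨C=(λu. ((λv. (u + u)) (u - u))); E=∅; S=∅; K=[arg]⟩
step 2: ⟨C=(((λz. ((λu. u) z)) -3) + (-2 - 0)); E=∅; S=∅; K=[fun]⟩
step 3: ⟨C=((λz. ((λu. u) z)) -3); E=∅; S=∅; K=[addR :: fun]⟩
step 4: ⟨C=(λz. ((λu. u) z)); E=∅; S=∅; K=[arg :: addR :: fun]⟩
step 5: ⟨C=-3; E=∅; S=∅; K=[fun :: addR :: fun]⟩
step 6: ⟨C=((λu. u) z); E={z↦0}; S={0↦-3}; K=[addR :: fun]⟩
step 7: ⟨C=(λu. u); E={z↦0}; S={0↦-3}; K=[arg :: addR :: fun]⟩
step 8: ⟨C=z; E={z↦0}; S={0↦-3}; K=[fun :: addR :: fun]⟩
step 9: ⟨C=u; E={u↦1, z↦0}; S={0↦-3, 1↦-3}; K=[addR :: fun]⟩
step 10: ⟨C=(-2 - 0); E=∅; S={0↦-3, 1↦-3}; K=[addL(-3) :: fun]⟩
step 11: ⟨C=-2; E=∅; S={0↦-3, 1↦-3}; K=[subR :: addL(-3) :: fun]⟩
step 12: ⟨C=0; E=∅; S={0↦-3, 1↦-3}; K=[subL(-2) :: addL(-3) :: fun]⟩
step 13: ⟨C=((λv. (u + u)) (u - u)); E={u↦2}; S={0↦-3, 1↦-3, 2↦-5}; K=∅⟩
step 14: ⟨C=(λv. (u + u)); E={u↦2}; S={0↦-3, 1↦-3, 2↦-5}; K=[arg]⟩
step 15: ⟨C=(u - u); E={u↦2}; S={0↦-3, 1↦-3, 2↦-5}; K=[fun]⟩
step 16: ⟨C=u; E={u↦2}; S={0↦-3, 1↦-3, 2↦-5}; K=[subR :: fun]⟩
step 17: ⟨C=u; E={u↦2}; S={0↦-3, 1↦-3, 2↦-5}; K=[subL(-5) :: fun]⟩
step 18: ⟨C=(u + u); E={v↦3, u↦2}; S={0↦-3, 1↦-3, 2↦-5, 3↦0}; K=∅⟩
step 19: ⟨C=u; E={v↦3, u↦2}; S={0↦-3, 1↦-3, 2↦-5, 3↦0}; K=[addR]⟩
step 20: ⟨C=u; E={v↦3, u↦2}; S={0↦-3, 1↦-3, 2↦-5, 3↦0}; K=[addL(-5)]⟩
→ final value -10

Answer: -10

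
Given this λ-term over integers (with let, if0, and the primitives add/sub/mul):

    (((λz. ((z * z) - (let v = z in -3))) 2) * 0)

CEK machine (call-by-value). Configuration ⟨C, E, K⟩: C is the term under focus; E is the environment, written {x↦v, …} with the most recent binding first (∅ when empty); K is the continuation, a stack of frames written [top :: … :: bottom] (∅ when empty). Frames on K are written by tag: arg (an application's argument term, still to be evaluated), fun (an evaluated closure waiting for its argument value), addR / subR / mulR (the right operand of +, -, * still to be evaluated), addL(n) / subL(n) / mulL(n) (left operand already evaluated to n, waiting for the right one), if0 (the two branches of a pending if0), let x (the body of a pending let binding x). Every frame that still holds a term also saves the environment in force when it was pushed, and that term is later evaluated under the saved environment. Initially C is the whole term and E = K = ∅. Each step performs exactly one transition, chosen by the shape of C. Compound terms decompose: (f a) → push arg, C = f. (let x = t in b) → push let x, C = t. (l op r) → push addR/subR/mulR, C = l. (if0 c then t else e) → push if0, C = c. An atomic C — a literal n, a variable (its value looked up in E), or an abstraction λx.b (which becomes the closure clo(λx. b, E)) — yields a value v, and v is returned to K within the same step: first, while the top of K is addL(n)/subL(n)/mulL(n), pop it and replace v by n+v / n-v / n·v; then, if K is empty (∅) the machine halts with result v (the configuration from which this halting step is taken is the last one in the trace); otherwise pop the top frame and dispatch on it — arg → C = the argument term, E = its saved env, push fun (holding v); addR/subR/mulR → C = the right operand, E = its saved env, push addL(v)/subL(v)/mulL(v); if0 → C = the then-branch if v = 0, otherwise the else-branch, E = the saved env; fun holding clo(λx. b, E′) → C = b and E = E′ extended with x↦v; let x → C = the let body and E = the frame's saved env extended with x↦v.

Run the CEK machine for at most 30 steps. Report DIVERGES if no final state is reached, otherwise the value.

Answer: 0

Execution trace:
0. ⟨C=(((λz. ((z * z) - (let v = z in -3))) 2) * 0); E=∅; K=∅⟩
1. ⟨C=((λz. ((z * z) - (let v = z in -3))) 2); E=∅; K=[mulR]⟩
2. ⟨C=(λz. ((z * z) - (let v = z in -3))); E=∅; K=[arg :: mulR]⟩
3. ⟨C=2; E=∅; K=[fun :: mulR]⟩
4. ⟨C=((z * z) - (let v = z in -3)); E={z↦2}; K=[mulR]⟩
5. ⟨C=(z * z); E={z↦2}; K=[subR :: mulR]⟩
6. ⟨C=z; E={z↦2}; K=[mulR :: subR :: mulR]⟩
7. ⟨C=z; E={z↦2}; K=[mulL(2) :: subR :: mulR]⟩
8. ⟨C=(let v = z in -3); E={z↦2}; K=[subL(4) :: mulR]⟩
9. ⟨C=z; E={z↦2}; K=[let v :: subL(4) :: mulR]⟩
10. ⟨C=-3; E={v↦2, z↦2}; K=[subL(4) :: mulR]⟩
11. ⟨C=0; E=∅; K=[mulL(7)]⟩
→ final value 0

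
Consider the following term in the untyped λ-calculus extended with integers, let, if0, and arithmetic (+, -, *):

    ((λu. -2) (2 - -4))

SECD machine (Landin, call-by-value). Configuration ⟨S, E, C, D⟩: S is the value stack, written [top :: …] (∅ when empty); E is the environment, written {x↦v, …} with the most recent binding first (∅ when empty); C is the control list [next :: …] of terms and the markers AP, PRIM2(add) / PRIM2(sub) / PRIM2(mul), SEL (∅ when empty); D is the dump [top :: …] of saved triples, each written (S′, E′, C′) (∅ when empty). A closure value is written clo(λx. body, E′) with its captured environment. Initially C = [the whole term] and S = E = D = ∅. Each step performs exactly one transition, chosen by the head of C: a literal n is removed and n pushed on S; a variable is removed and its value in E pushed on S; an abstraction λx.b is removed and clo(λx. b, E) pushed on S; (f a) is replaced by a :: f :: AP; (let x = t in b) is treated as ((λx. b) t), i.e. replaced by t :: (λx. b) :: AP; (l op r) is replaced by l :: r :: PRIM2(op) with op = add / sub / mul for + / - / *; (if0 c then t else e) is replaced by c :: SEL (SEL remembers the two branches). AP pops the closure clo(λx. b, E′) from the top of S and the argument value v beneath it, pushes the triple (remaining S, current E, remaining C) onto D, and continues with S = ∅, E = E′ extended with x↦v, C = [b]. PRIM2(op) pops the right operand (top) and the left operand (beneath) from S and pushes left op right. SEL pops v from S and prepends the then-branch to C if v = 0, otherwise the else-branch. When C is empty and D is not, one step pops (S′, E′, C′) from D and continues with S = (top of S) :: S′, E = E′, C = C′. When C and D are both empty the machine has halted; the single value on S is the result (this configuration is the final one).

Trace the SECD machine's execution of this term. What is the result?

Answer: -2

Derivation:
0. [S=∅ | E=∅ | C=[((λu. -2) (2 - -4))] | D=∅]
1. [S=∅ | E=∅ | C=[(2 - -4) :: (λu. -2) :: AP] | D=∅]
2. [S=∅ | E=∅ | C=[2 :: -4 :: PRIM2(sub) :: (λu. -2) :: AP] | D=∅]
3. [S=[2] | E=∅ | C=[-4 :: PRIM2(sub) :: (λu. -2) :: AP] | D=∅]
4. [S=[-4 :: 2] | E=∅ | C=[PRIM2(sub) :: (λu. -2) :: AP] | D=∅]
5. [S=[6] | E=∅ | C=[(λu. -2) :: AP] | D=∅]
6. [S=[clo(λu. -2, ∅) :: 6] | E=∅ | C=[AP] | D=∅]
7. [S=∅ | E={u↦6} | C=[-2] | D=[(∅, ∅, ∅)]]
8. [S=[-2] | E={u↦6} | C=∅ | D=[(∅, ∅, ∅)]]
9. [S=[-2] | E=∅ | C=∅ | D=∅]
→ final value -2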